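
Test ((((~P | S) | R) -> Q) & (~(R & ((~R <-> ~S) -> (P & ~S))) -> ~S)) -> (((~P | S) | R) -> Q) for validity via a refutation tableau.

Assume the negation and expand:
Initial set: {~(((((~P | S) | R) -> Q) & (~(R & ((~R <-> ~S) -> (P & ~S))) -> ~S)) -> (((~P | S) | R) -> Q))}.
~(((((~P | S) | R) -> Q) & (~(R & ((~R <-> ~S) -> (P & ~S))) -> ~S)) -> (((~P | S) | R) -> Q)): α-rule — add ((((~P | S) | R) -> Q) & (~(R & ((~R <-> ~S) -> (P & ~S))) -> ~S)), ~(((~P | S) | R) -> Q).
((((~P | S) | R) -> Q) & (~(R & ((~R <-> ~S) -> (P & ~S))) -> ~S)): α-rule — add (((~P | S) | R) -> Q), (~(R & ((~R <-> ~S) -> (P & ~S))) -> ~S).
~(((~P | S) | R) -> Q): α-rule — add ((~P | S) | R), ~Q.
(((~P | S) | R) -> Q): β-rule — branch into ~((~P | S) | R)  //  Q.
  branch 1 (add ~((~P | S) | R)):
    ~((~P | S) | R): α-rule — add ~(~P | S), ~R.
    ~(~P | S): α-rule — add ~~P, ~S.
    (~(R & ((~R <-> ~S) -> (P & ~S))) -> ~S): β-rule — branch into ~~(R & ((~R <-> ~S) -> (P & ~S)))  //  ~S.
      branch 1.1 (add ~~(R & ((~R <-> ~S) -> (P & ~S)))):
        ~~(R & ((~R <-> ~S) -> (P & ~S))): α-rule — add R, ((~R <-> ~S) -> (P & ~S)).
        × closes — contains both R and ~R.
      branch 1.2 (add ~S):
        ((~P | S) | R): β-rule — branch into (~P | S)  //  R.
          branch 1.2.1 (add (~P | S)):
            (~P | S): β-rule — branch into ~P  //  S.
              branch 1.2.1.1 (add ~P):
                × closes — contains both P and ~P.
              branch 1.2.1.2 (add S):
                × closes — contains both S and ~S.
          branch 1.2.2 (add R):
            × closes — contains both R and ~R.
  branch 2 (add Q):
    × closes — contains both Q and ~Q.
All 5 branches close.
Every branch closed, so the negation is unsatisfiable and the formula is valid.

Valid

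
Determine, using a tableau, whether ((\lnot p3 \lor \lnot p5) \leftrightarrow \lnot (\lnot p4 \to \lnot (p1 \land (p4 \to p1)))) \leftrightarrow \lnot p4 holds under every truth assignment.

Not valid

Assume the negation and expand:
Initial set: {\lnot (((\lnot p3 \lor \lnot p5) \leftrightarrow \lnot (\lnot p4 \to \lnot (p1 \land (p4 \to p1)))) \leftrightarrow \lnot p4)}.
\lnot (((\lnot p3 \lor \lnot p5) \leftrightarrow \lnot (\lnot p4 \to \lnot (p1 \land (p4 \to p1)))) \leftrightarrow \lnot p4): β-rule — branch into ((\lnot p3 \lor \lnot p5) \leftrightarrow \lnot (\lnot p4 \to \lnot (p1 \land (p4 \to p1)))), \lnot \lnot p4  //  \lnot ((\lnot p3 \lor \lnot p5) \leftrightarrow \lnot (\lnot p4 \to \lnot (p1 \land (p4 \to p1)))), \lnot p4.
  branch 1 (add ((\lnot p3 \lor \lnot p5) \leftrightarrow \lnot (\lnot p4 \to \lnot (p1 \land (p4 \to p1)))), \lnot \lnot p4):
    ((\lnot p3 \lor \lnot p5) \leftrightarrow \lnot (\lnot p4 \to \lnot (p1 \land (p4 \to p1)))): β-rule — branch into (\lnot p3 \lor \lnot p5), \lnot (\lnot p4 \to \lnot (p1 \land (p4 \to p1)))  //  \lnot (\lnot p3 \lor \lnot p5), \lnot \lnot (\lnot p4 \to \lnot (p1 \land (p4 \to p1))).
      branch 1.1 (add (\lnot p3 \lor \lnot p5), \lnot (\lnot p4 \to \lnot (p1 \land (p4 \to p1)))):
        \lnot (\lnot p4 \to \lnot (p1 \land (p4 \to p1))): α-rule — add \lnot p4, \lnot \lnot (p1 \land (p4 \to p1)).
        × closes — contains both p4 and \lnot p4.
      branch 1.2 (add \lnot (\lnot p3 \lor \lnot p5), \lnot \lnot (\lnot p4 \to \lnot (p1 \land (p4 \to p1)))):
        \lnot (\lnot p3 \lor \lnot p5): α-rule — add \lnot \lnot p3, \lnot \lnot p5.
        \lnot \lnot (\lnot p4 \to \lnot (p1 \land (p4 \to p1))): β-rule — branch into \lnot \lnot p4  //  \lnot (p1 \land (p4 \to p1)).
          branch 1.2.1 (add \lnot \lnot p4):
            ○ open, literals {p3=T, p4=T, p5=T}.
          branch 1.2.2 (add \lnot (p1 \land (p4 \to p1))):
            \lnot (p1 \land (p4 \to p1)): β-rule — branch into \lnot p1  //  \lnot (p4 \to p1).
              branch 1.2.2.1 (add \lnot p1):
                ○ open, literals {p1=F, p3=T, p4=T, p5=T}.
              branch 1.2.2.2 (add \lnot (p4 \to p1)):
                \lnot (p4 \to p1): α-rule — add p4, \lnot p1.
                ○ open, literals {p1=F, p3=T, p4=T, p5=T}.
  branch 2 (add \lnot ((\lnot p3 \lor \lnot p5) \leftrightarrow \lnot (\lnot p4 \to \lnot (p1 \land (p4 \to p1)))), \lnot p4):
    \lnot ((\lnot p3 \lor \lnot p5) \leftrightarrow \lnot (\lnot p4 \to \lnot (p1 \land (p4 \to p1)))): β-rule — branch into (\lnot p3 \lor \lnot p5), \lnot \lnot (\lnot p4 \to \lnot (p1 \land (p4 \to p1)))  //  \lnot (\lnot p3 \lor \lnot p5), \lnot (\lnot p4 \to \lnot (p1 \land (p4 \to p1))).
      branch 2.1 (add (\lnot p3 \lor \lnot p5), \lnot \lnot (\lnot p4 \to \lnot (p1 \land (p4 \to p1)))):
        (\lnot p3 \lor \lnot p5): β-rule — branch into \lnot p3  //  \lnot p5.
          branch 2.1.1 (add \lnot p3):
            \lnot \lnot (\lnot p4 \to \lnot (p1 \land (p4 \to p1))): β-rule — branch into \lnot \lnot p4  //  \lnot (p1 \land (p4 \to p1)).
              branch 2.1.1.1 (add \lnot \lnot p4):
                × closes — contains both p4 and \lnot p4.
              branch 2.1.1.2 (add \lnot (p1 \land (p4 \to p1))):
                \lnot (p1 \land (p4 \to p1)): β-rule — branch into \lnot p1  //  \lnot (p4 \to p1).
                  branch 2.1.1.2.1 (add \lnot p1):
                    ○ open, literals {p1=F, p3=F, p4=F}.
                  branch 2.1.1.2.2 (add \lnot (p4 \to p1)):
                    \lnot (p4 \to p1): α-rule — add p4, \lnot p1.
                    × closes — contains both p4 and \lnot p4.
          branch 2.1.2 (add \lnot p5):
            \lnot \lnot (\lnot p4 \to \lnot (p1 \land (p4 \to p1))): β-rule — branch into \lnot \lnot p4  //  \lnot (p1 \land (p4 \to p1)).
              branch 2.1.2.1 (add \lnot \lnot p4):
                × closes — contains both p4 and \lnot p4.
              branch 2.1.2.2 (add \lnot (p1 \land (p4 \to p1))):
                \lnot (p1 \land (p4 \to p1)): β-rule — branch into \lnot p1  //  \lnot (p4 \to p1).
                  branch 2.1.2.2.1 (add \lnot p1):
                    ○ open, literals {p1=F, p4=F, p5=F}.
                  branch 2.1.2.2.2 (add \lnot (p4 \to p1)):
                    \lnot (p4 \to p1): α-rule — add p4, \lnot p1.
                    × closes — contains both p4 and \lnot p4.
      branch 2.2 (add \lnot (\lnot p3 \lor \lnot p5), \lnot (\lnot p4 \to \lnot (p1 \land (p4 \to p1)))):
        \lnot (\lnot p3 \lor \lnot p5): α-rule — add \lnot \lnot p3, \lnot \lnot p5.
        \lnot (\lnot p4 \to \lnot (p1 \land (p4 \to p1))): α-rule — add \lnot p4, \lnot \lnot (p1 \land (p4 \to p1)).
        \lnot \lnot (p1 \land (p4 \to p1)): α-rule — add p1, (p4 \to p1).
        (p4 \to p1): β-rule — branch into \lnot p4  //  p1.
          branch 2.2.1 (add \lnot p4):
            ○ open, literals {p1=T, p3=T, p4=F, p5=T}.
          branch 2.2.2 (add p1):
            ○ open, literals {p1=T, p3=T, p4=F, p5=T}.
5 branches closed, 7 open.
An open branch gives a countermodel: p3=T, p4=T, p5=T (unmentioned atoms arbitrary); under it the original formula is false.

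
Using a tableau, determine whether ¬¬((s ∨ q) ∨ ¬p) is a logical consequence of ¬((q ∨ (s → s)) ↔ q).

Initial set: {¬((q ∨ (s → s)) ↔ q); ¬¬¬((s ∨ q) ∨ ¬p)}.
¬¬¬((s ∨ q) ∨ ¬p): drop double negation, giving ¬((s ∨ q) ∨ ¬p).
¬((s ∨ q) ∨ ¬p): α-rule — add ¬(s ∨ q), ¬¬p.
¬(s ∨ q): α-rule — add ¬s, ¬q.
¬((q ∨ (s → s)) ↔ q): β-rule — branch into (q ∨ (s → s)), ¬q  //  ¬(q ∨ (s → s)), q.
  branch 1 (add (q ∨ (s → s)), ¬q):
    (q ∨ (s → s)): β-rule — branch into q  //  (s → s).
      branch 1.1 (add q):
        × closes — contains both q and ¬q.
      branch 1.2 (add (s → s)):
        (s → s): β-rule — branch into ¬s  //  s.
          branch 1.2.1 (add ¬s):
            ○ open, literals {p=1, q=0, s=0}.
          branch 1.2.2 (add s):
            × closes — contains both s and ¬s.
  branch 2 (add ¬(q ∨ (s → s)), q):
    × closes — contains both q and ¬q.
3 branches closed, 1 open.
An open branch gives a countermodel: p=1, q=0, s=0 (unmentioned atoms arbitrary); the premises hold there but the conclusion fails.

No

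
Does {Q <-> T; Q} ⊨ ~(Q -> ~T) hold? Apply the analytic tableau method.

Initial set: {(Q <-> T); Q; ~~(Q -> ~T)}.
(Q <-> T): β-rule — branch into Q, T  //  ~Q, ~T.
  branch 1 (add Q, T):
    ~~(Q -> ~T): β-rule — branch into ~Q  //  ~T.
      branch 1.1 (add ~Q):
        × closes — contains both Q and ~Q.
      branch 1.2 (add ~T):
        × closes — contains both T and ~T.
  branch 2 (add ~Q, ~T):
    × closes — contains both Q and ~Q.
All 3 branches close.
Every branch closed, so the premises entail the conclusion.

Yes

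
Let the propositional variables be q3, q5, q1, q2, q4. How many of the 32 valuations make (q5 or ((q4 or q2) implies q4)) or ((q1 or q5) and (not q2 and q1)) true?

Initial set: {((q5 or ((q4 or q2) implies q4)) or ((q1 or q5) and (not q2 and q1)))}.
((q5 or ((q4 or q2) implies q4)) or ((q1 or q5) and (not q2 and q1))): β-rule — branch into (q5 or ((q4 or q2) implies q4))  //  ((q1 or q5) and (not q2 and q1)).
  branch 1 (add (q5 or ((q4 or q2) implies q4))):
    (q5 or ((q4 or q2) implies q4)): β-rule — branch into q5  //  ((q4 or q2) implies q4).
      branch 1.1 (add q5):
        ○ open, literals {q5=1}.
      branch 1.2 (add ((q4 or q2) implies q4)):
        ((q4 or q2) implies q4): β-rule — branch into not (q4 or q2)  //  q4.
          branch 1.2.1 (add not (q4 or q2)):
            not (q4 or q2): α-rule — add not q4, not q2.
            ○ open, literals {q2=0, q4=0}.
          branch 1.2.2 (add q4):
            ○ open, literals {q4=1}.
  branch 2 (add ((q1 or q5) and (not q2 and q1))):
    ((q1 or q5) and (not q2 and q1)): α-rule — add (q1 or q5), (not q2 and q1).
    (not q2 and q1): α-rule — add not q2, q1.
    (q1 or q5): β-rule — branch into q1  //  q5.
      branch 2.1 (add q1):
        ○ open, literals {q1=1, q2=0}.
      branch 2.2 (add q5):
        ○ open, literals {q1=1, q2=0, q5=1}.
0 branches closed, 5 open.
Each open branch fixes some atoms; the unmentioned ones are free. Counting distinct full assignments: branch {q5=1} (q3, q1, q2, q4) contributes 16 new; branch {q2=0, q4=0} (q3, q5, q1) contributes 4 new; branch {q4=1} (q3, q5, q1, q2) contributes 8 new; branch {q1=1, q2=0} (q3, q5, q4) contributes 0 new; branch {q1=1, q2=0, q5=1} (q3, q4) contributes 0 new. Total: 28.

28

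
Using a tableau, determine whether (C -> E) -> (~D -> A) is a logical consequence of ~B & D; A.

Initial set: {T (~B & D); T A; F ((C -> E) -> (~D -> A))}.
T (~B & D): α-rule — add T ~B, T D.
F ((C -> E) -> (~D -> A)): α-rule — add T (C -> E), F (~D -> A).
F (~D -> A): α-rule — add T ~D, F A.
× closes — contains both D and ~D.
All 1 branch closes.
Every branch closed, so the premises entail the conclusion.

Yes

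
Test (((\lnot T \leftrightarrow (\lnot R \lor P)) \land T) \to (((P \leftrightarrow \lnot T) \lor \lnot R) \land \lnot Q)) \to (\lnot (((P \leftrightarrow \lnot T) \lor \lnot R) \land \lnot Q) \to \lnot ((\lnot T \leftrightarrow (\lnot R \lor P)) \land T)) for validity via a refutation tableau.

Assume the negation and expand:
Initial set: {\lnot ((((\lnot T \leftrightarrow (\lnot R \lor P)) \land T) \to (((P \leftrightarrow \lnot T) \lor \lnot R) \land \lnot Q)) \to (\lnot (((P \leftrightarrow \lnot T) \lor \lnot R) \land \lnot Q) \to \lnot ((\lnot T \leftrightarrow (\lnot R \lor P)) \land T)))}.
\lnot ((((\lnot T \leftrightarrow (\lnot R \lor P)) \land T) \to (((P \leftrightarrow \lnot T) \lor \lnot R) \land \lnot Q)) \to (\lnot (((P \leftrightarrow \lnot T) \lor \lnot R) \land \lnot Q) \to \lnot ((\lnot T \leftrightarrow (\lnot R \lor P)) \land T))): α-rule — add (((\lnot T \leftrightarrow (\lnot R \lor P)) \land T) \to (((P \leftrightarrow \lnot T) \lor \lnot R) \land \lnot Q)), \lnot (\lnot (((P \leftrightarrow \lnot T) \lor \lnot R) \land \lnot Q) \to \lnot ((\lnot T \leftrightarrow (\lnot R \lor P)) \land T)).
\lnot (\lnot (((P \leftrightarrow \lnot T) \lor \lnot R) \land \lnot Q) \to \lnot ((\lnot T \leftrightarrow (\lnot R \lor P)) \land T)): α-rule — add \lnot (((P \leftrightarrow \lnot T) \lor \lnot R) \land \lnot Q), \lnot \lnot ((\lnot T \leftrightarrow (\lnot R \lor P)) \land T).
\lnot \lnot ((\lnot T \leftrightarrow (\lnot R \lor P)) \land T): α-rule — add (\lnot T \leftrightarrow (\lnot R \lor P)), T.
(((\lnot T \leftrightarrow (\lnot R \lor P)) \land T) \to (((P \leftrightarrow \lnot T) \lor \lnot R) \land \lnot Q)): β-rule — branch into \lnot ((\lnot T \leftrightarrow (\lnot R \lor P)) \land T)  //  (((P \leftrightarrow \lnot T) \lor \lnot R) \land \lnot Q).
  branch 1 (add \lnot ((\lnot T \leftrightarrow (\lnot R \lor P)) \land T)):
    \lnot (((P \leftrightarrow \lnot T) \lor \lnot R) \land \lnot Q): β-rule — branch into \lnot ((P \leftrightarrow \lnot T) \lor \lnot R)  //  \lnot \lnot Q.
      branch 1.1 (add \lnot ((P \leftrightarrow \lnot T) \lor \lnot R)):
        \lnot ((P \leftrightarrow \lnot T) \lor \lnot R): α-rule — add \lnot (P \leftrightarrow \lnot T), \lnot \lnot R.
        (\lnot T \leftrightarrow (\lnot R \lor P)): β-rule — branch into \lnot T, (\lnot R \lor P)  //  \lnot \lnot T, \lnot (\lnot R \lor P).
          branch 1.1.1 (add \lnot T, (\lnot R \lor P)):
            × closes — contains both T and \lnot T.
          branch 1.1.2 (add \lnot \lnot T, \lnot (\lnot R \lor P)):
            \lnot (\lnot R \lor P): α-rule — add \lnot \lnot R, \lnot P.
            \lnot ((\lnot T \leftrightarrow (\lnot R \lor P)) \land T): β-rule — branch into \lnot (\lnot T \leftrightarrow (\lnot R \lor P))  //  \lnot T.
              branch 1.1.2.1 (add \lnot (\lnot T \leftrightarrow (\lnot R \lor P))):
                \lnot (P \leftrightarrow \lnot T): β-rule — branch into P, \lnot \lnot T  //  \lnot P, \lnot T.
                  branch 1.1.2.1.1 (add P, \lnot \lnot T):
                    × closes — contains both P and \lnot P.
                  branch 1.1.2.1.2 (add \lnot P, \lnot T):
                    × closes — contains both T and \lnot T.
              branch 1.1.2.2 (add \lnot T):
                × closes — contains both T and \lnot T.
      branch 1.2 (add \lnot \lnot Q):
        (\lnot T \leftrightarrow (\lnot R \lor P)): β-rule — branch into \lnot T, (\lnot R \lor P)  //  \lnot \lnot T, \lnot (\lnot R \lor P).
          branch 1.2.1 (add \lnot T, (\lnot R \lor P)):
            × closes — contains both T and \lnot T.
          branch 1.2.2 (add \lnot \lnot T, \lnot (\lnot R \lor P)):
            \lnot (\lnot R \lor P): α-rule — add \lnot \lnot R, \lnot P.
            \lnot ((\lnot T \leftrightarrow (\lnot R \lor P)) \land T): β-rule — branch into \lnot (\lnot T \leftrightarrow (\lnot R \lor P))  //  \lnot T.
              branch 1.2.2.1 (add \lnot (\lnot T \leftrightarrow (\lnot R \lor P))):
                \lnot (\lnot T \leftrightarrow (\lnot R \lor P)): β-rule — branch into \lnot T, \lnot (\lnot R \lor P)  //  \lnot \lnot T, (\lnot R \lor P).
                  branch 1.2.2.1.1 (add \lnot T, \lnot (\lnot R \lor P)):
                    × closes — contains both T and \lnot T.
                  branch 1.2.2.1.2 (add \lnot \lnot T, (\lnot R \lor P)):
                    (\lnot R \lor P): β-rule — branch into \lnot R  //  P.
                      branch 1.2.2.1.2.1 (add \lnot R):
                        × closes — contains both R and \lnot R.
                      branch 1.2.2.1.2.2 (add P):
                        × closes — contains both P and \lnot P.
              branch 1.2.2.2 (add \lnot T):
                × closes — contains both T and \lnot T.
  branch 2 (add (((P \leftrightarrow \lnot T) \lor \lnot R) \land \lnot Q)):
    (((P \leftrightarrow \lnot T) \lor \lnot R) \land \lnot Q): α-rule — add ((P \leftrightarrow \lnot T) \lor \lnot R), \lnot Q.
    \lnot (((P \leftrightarrow \lnot T) \lor \lnot R) \land \lnot Q): β-rule — branch into \lnot ((P \leftrightarrow \lnot T) \lor \lnot R)  //  \lnot \lnot Q.
      branch 2.1 (add \lnot ((P \leftrightarrow \lnot T) \lor \lnot R)):
        \lnot ((P \leftrightarrow \lnot T) \lor \lnot R): α-rule — add \lnot (P \leftrightarrow \lnot T), \lnot \lnot R.
        (\lnot T \leftrightarrow (\lnot R \lor P)): β-rule — branch into \lnot T, (\lnot R \lor P)  //  \lnot \lnot T, \lnot (\lnot R \lor P).
          branch 2.1.1 (add \lnot T, (\lnot R \lor P)):
            × closes — contains both T and \lnot T.
          branch 2.1.2 (add \lnot \lnot T, \lnot (\lnot R \lor P)):
            \lnot (\lnot R \lor P): α-rule — add \lnot \lnot R, \lnot P.
            ((P \leftrightarrow \lnot T) \lor \lnot R): β-rule — branch into (P \leftrightarrow \lnot T)  //  \lnot R.
              branch 2.1.2.1 (add (P \leftrightarrow \lnot T)):
                \lnot (P \leftrightarrow \lnot T): β-rule — branch into P, \lnot \lnot T  //  \lnot P, \lnot T.
                  branch 2.1.2.1.1 (add P, \lnot \lnot T):
                    × closes — contains both P and \lnot P.
                  branch 2.1.2.1.2 (add \lnot P, \lnot T):
                    × closes — contains both T and \lnot T.
              branch 2.1.2.2 (add \lnot R):
                × closes — contains both R and \lnot R.
      branch 2.2 (add \lnot \lnot Q):
        × closes — contains both Q and \lnot Q.
All 14 branches close.
Every branch closed, so the negation is unsatisfiable and the formula is valid.

Valid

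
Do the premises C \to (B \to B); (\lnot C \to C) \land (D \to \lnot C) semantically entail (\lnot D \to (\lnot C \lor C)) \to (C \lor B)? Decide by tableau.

Yes

Initial set: {(C \to (B \to B)); ((\lnot C \to C) \land (D \to \lnot C)); \lnot ((\lnot D \to (\lnot C \lor C)) \to (C \lor B))}.
((\lnot C \to C) \land (D \to \lnot C)): α-rule — add (\lnot C \to C), (D \to \lnot C).
\lnot ((\lnot D \to (\lnot C \lor C)) \to (C \lor B)): α-rule — add (\lnot D \to (\lnot C \lor C)), \lnot (C \lor B).
\lnot (C \lor B): α-rule — add \lnot C, \lnot B.
(C \to (B \to B)): β-rule — branch into \lnot C  //  (B \to B).
  branch 1 (add \lnot C):
    (\lnot C \to C): β-rule — branch into \lnot \lnot C  //  C.
      branch 1.1 (add \lnot \lnot C):
        × closes — contains both C and \lnot C.
      branch 1.2 (add C):
        × closes — contains both C and \lnot C.
  branch 2 (add (B \to B)):
    (\lnot C \to C): β-rule — branch into \lnot \lnot C  //  C.
      branch 2.1 (add \lnot \lnot C):
        × closes — contains both C and \lnot C.
      branch 2.2 (add C):
        × closes — contains both C and \lnot C.
All 4 branches close.
Every branch closed, so the premises entail the conclusion.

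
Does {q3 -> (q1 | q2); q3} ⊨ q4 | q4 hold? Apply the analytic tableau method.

No

Initial set: {T (q3 -> (q1 | q2)); T q3; F (q4 | q4)}.
F (q4 | q4): α-rule — add F q4, F q4.
T (q3 -> (q1 | q2)): β-rule — branch into F q3  //  T (q1 | q2).
  branch 1 (add F q3):
    × closes — contains both q3 and ~q3.
  branch 2 (add T (q1 | q2)):
    T (q1 | q2): β-rule — branch into T q1  //  T q2.
      branch 2.1 (add T q1):
        ○ open, literals {q1=1, q3=1, q4=0}.
      branch 2.2 (add T q2):
        ○ open, literals {q2=1, q3=1, q4=0}.
1 branch closed, 2 open.
An open branch gives a countermodel: q1=1, q3=1, q4=0 (unmentioned atoms arbitrary); the premises hold there but the conclusion fails.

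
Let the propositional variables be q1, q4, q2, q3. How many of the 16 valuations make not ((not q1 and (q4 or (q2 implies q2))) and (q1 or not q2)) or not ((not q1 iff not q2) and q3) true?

Initial set: {(not ((not q1 and (q4 or (q2 implies q2))) and (q1 or not q2)) or not ((not q1 iff not q2) and q3))}.
(not ((not q1 and (q4 or (q2 implies q2))) and (q1 or not q2)) or not ((not q1 iff not q2) and q3)): β-rule — branch into not ((not q1 and (q4 or (q2 implies q2))) and (q1 or not q2))  //  not ((not q1 iff not q2) and q3).
  branch 1 (add not ((not q1 and (q4 or (q2 implies q2))) and (q1 or not q2))):
    not ((not q1 and (q4 or (q2 implies q2))) and (q1 or not q2)): β-rule — branch into not (not q1 and (q4 or (q2 implies q2)))  //  not (q1 or not q2).
      branch 1.1 (add not (not q1 and (q4 or (q2 implies q2)))):
        not (not q1 and (q4 or (q2 implies q2))): β-rule — branch into not not q1  //  not (q4 or (q2 implies q2)).
          branch 1.1.1 (add not not q1):
            ○ open, literals {q1=1}.
          branch 1.1.2 (add not (q4 or (q2 implies q2))):
            not (q4 or (q2 implies q2)): α-rule — add not q4, not (q2 implies q2).
            not (q2 implies q2): α-rule — add q2, not q2.
            × closes — contains both q2 and not q2.
      branch 1.2 (add not (q1 or not q2)):
        not (q1 or not q2): α-rule — add not q1, not not q2.
        ○ open, literals {q1=0, q2=1}.
  branch 2 (add not ((not q1 iff not q2) and q3)):
    not ((not q1 iff not q2) and q3): β-rule — branch into not (not q1 iff not q2)  //  not q3.
      branch 2.1 (add not (not q1 iff not q2)):
        not (not q1 iff not q2): β-rule — branch into not q1, not not q2  //  not not q1, not q2.
          branch 2.1.1 (add not q1, not not q2):
            ○ open, literals {q1=0, q2=1}.
          branch 2.1.2 (add not not q1, not q2):
            ○ open, literals {q1=1, q2=0}.
      branch 2.2 (add not q3):
        ○ open, literals {q3=0}.
1 branch closed, 5 open.
Each open branch fixes some atoms; the unmentioned ones are free. Counting distinct full assignments: branch {q1=1} (q4, q2, q3) contributes 8 new; branch {q1=0, q2=1} (q4, q3) contributes 4 new; branch {q1=0, q2=1} (q4, q3) contributes 0 new; branch {q1=1, q2=0} (q4, q3) contributes 0 new; branch {q3=0} (q1, q4, q2) contributes 2 new. Total: 14.

14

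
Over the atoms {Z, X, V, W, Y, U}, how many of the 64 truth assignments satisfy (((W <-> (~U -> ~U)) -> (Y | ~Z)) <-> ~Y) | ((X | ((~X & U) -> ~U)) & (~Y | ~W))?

42

Initial set: {((((W <-> (~U -> ~U)) -> (Y | ~Z)) <-> ~Y) | ((X | ((~X & U) -> ~U)) & (~Y | ~W)))}.
((((W <-> (~U -> ~U)) -> (Y | ~Z)) <-> ~Y) | ((X | ((~X & U) -> ~U)) & (~Y | ~W))): β-rule — branch into (((W <-> (~U -> ~U)) -> (Y | ~Z)) <-> ~Y)  //  ((X | ((~X & U) -> ~U)) & (~Y | ~W)).
  branch 1 (add (((W <-> (~U -> ~U)) -> (Y | ~Z)) <-> ~Y)):
    (((W <-> (~U -> ~U)) -> (Y | ~Z)) <-> ~Y): β-rule — branch into ((W <-> (~U -> ~U)) -> (Y | ~Z)), ~Y  //  ~((W <-> (~U -> ~U)) -> (Y | ~Z)), ~~Y.
      branch 1.1 (add ((W <-> (~U -> ~U)) -> (Y | ~Z)), ~Y):
        ((W <-> (~U -> ~U)) -> (Y | ~Z)): β-rule — branch into ~(W <-> (~U -> ~U))  //  (Y | ~Z).
          branch 1.1.1 (add ~(W <-> (~U -> ~U))):
            ~(W <-> (~U -> ~U)): β-rule — branch into W, ~(~U -> ~U)  //  ~W, (~U -> ~U).
              branch 1.1.1.1 (add W, ~(~U -> ~U)):
                ~(~U -> ~U): α-rule — add ~U, ~~U.
                × closes — contains both U and ~U.
              branch 1.1.1.2 (add ~W, (~U -> ~U)):
                (~U -> ~U): β-rule — branch into ~~U  //  ~U.
                  branch 1.1.1.2.1 (add ~~U):
                    ○ open, literals {U=1, W=0, Y=0}.
                  branch 1.1.1.2.2 (add ~U):
                    ○ open, literals {U=0, W=0, Y=0}.
          branch 1.1.2 (add (Y | ~Z)):
            (Y | ~Z): β-rule — branch into Y  //  ~Z.
              branch 1.1.2.1 (add Y):
                × closes — contains both Y and ~Y.
              branch 1.1.2.2 (add ~Z):
                ○ open, literals {Y=0, Z=0}.
      branch 1.2 (add ~((W <-> (~U -> ~U)) -> (Y | ~Z)), ~~Y):
        ~((W <-> (~U -> ~U)) -> (Y | ~Z)): α-rule — add (W <-> (~U -> ~U)), ~(Y | ~Z).
        ~(Y | ~Z): α-rule — add ~Y, ~~Z.
        × closes — contains both Y and ~Y.
  branch 2 (add ((X | ((~X & U) -> ~U)) & (~Y | ~W))):
    ((X | ((~X & U) -> ~U)) & (~Y | ~W)): α-rule — add (X | ((~X & U) -> ~U)), (~Y | ~W).
    (X | ((~X & U) -> ~U)): β-rule — branch into X  //  ((~X & U) -> ~U).
      branch 2.1 (add X):
        (~Y | ~W): β-rule — branch into ~Y  //  ~W.
          branch 2.1.1 (add ~Y):
            ○ open, literals {X=1, Y=0}.
          branch 2.1.2 (add ~W):
            ○ open, literals {W=0, X=1}.
      branch 2.2 (add ((~X & U) -> ~U)):
        (~Y | ~W): β-rule — branch into ~Y  //  ~W.
          branch 2.2.1 (add ~Y):
            ((~X & U) -> ~U): β-rule — branch into ~(~X & U)  //  ~U.
              branch 2.2.1.1 (add ~(~X & U)):
                ~(~X & U): β-rule — branch into ~~X  //  ~U.
                  branch 2.2.1.1.1 (add ~~X):
                    ○ open, literals {X=1, Y=0}.
                  branch 2.2.1.1.2 (add ~U):
                    ○ open, literals {U=0, Y=0}.
              branch 2.2.1.2 (add ~U):
                ○ open, literals {U=0, Y=0}.
          branch 2.2.2 (add ~W):
            ((~X & U) -> ~U): β-rule — branch into ~(~X & U)  //  ~U.
              branch 2.2.2.1 (add ~(~X & U)):
                ~(~X & U): β-rule — branch into ~~X  //  ~U.
                  branch 2.2.2.1.1 (add ~~X):
                    ○ open, literals {W=0, X=1}.
                  branch 2.2.2.1.2 (add ~U):
                    ○ open, literals {U=0, W=0}.
              branch 2.2.2.2 (add ~U):
                ○ open, literals {U=0, W=0}.
3 branches closed, 11 open.
Each open branch fixes some atoms; the unmentioned ones are free. Counting distinct full assignments: branch {U=1, W=0, Y=0} (Z, X, V) contributes 8 new; branch {U=0, W=0, Y=0} (Z, X, V) contributes 8 new; branch {Y=0, Z=0} (X, V, W, U) contributes 8 new; branch {X=1, Y=0} (Z, V, W, U) contributes 4 new; branch {W=0, X=1} (Z, V, Y, U) contributes 8 new; branch {X=1, Y=0} (Z, V, W, U) contributes 0 new; branch {U=0, Y=0} (Z, X, V, W) contributes 2 new; branch {U=0, Y=0} (Z, X, V, W) contributes 0 new; branch {W=0, X=1} (Z, V, Y, U) contributes 0 new; branch {U=0, W=0} (Z, X, V, Y) contributes 4 new; branch {U=0, W=0} (Z, X, V, Y) contributes 0 new. Total: 42.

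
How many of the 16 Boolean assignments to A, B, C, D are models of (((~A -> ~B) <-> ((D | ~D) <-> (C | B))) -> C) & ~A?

8

Initial set: {T ((((~A -> ~B) <-> ((D | ~D) <-> (C | B))) -> C) & ~A)}.
T ((((~A -> ~B) <-> ((D | ~D) <-> (C | B))) -> C) & ~A): α-rule — add T (((~A -> ~B) <-> ((D | ~D) <-> (C | B))) -> C), T ~A.
T (((~A -> ~B) <-> ((D | ~D) <-> (C | B))) -> C): β-rule — branch into F ((~A -> ~B) <-> ((D | ~D) <-> (C | B)))  //  T C.
  branch 1 (add F ((~A -> ~B) <-> ((D | ~D) <-> (C | B)))):
    F ((~A -> ~B) <-> ((D | ~D) <-> (C | B))): β-rule — branch into T (~A -> ~B), F ((D | ~D) <-> (C | B))  //  F (~A -> ~B), T ((D | ~D) <-> (C | B)).
      branch 1.1 (add T (~A -> ~B), F ((D | ~D) <-> (C | B))):
        T (~A -> ~B): β-rule — branch into F ~A  //  T ~B.
          branch 1.1.1 (add F ~A):
            × closes — contains both A and ~A.
          branch 1.1.2 (add T ~B):
            F ((D | ~D) <-> (C | B)): β-rule — branch into T (D | ~D), F (C | B)  //  F (D | ~D), T (C | B).
              branch 1.1.2.1 (add T (D | ~D), F (C | B)):
                F (C | B): α-rule — add F C, F B.
                T (D | ~D): β-rule — branch into T D  //  T ~D.
                  branch 1.1.2.1.1 (add T D):
                    ○ open, literals {A=false, B=false, C=false, D=true}.
                  branch 1.1.2.1.2 (add T ~D):
                    ○ open, literals {A=false, B=false, C=false, D=false}.
              branch 1.1.2.2 (add F (D | ~D), T (C | B)):
                F (D | ~D): α-rule — add F D, F ~D.
                × closes — contains both D and ~D.
      branch 1.2 (add F (~A -> ~B), T ((D | ~D) <-> (C | B))):
        F (~A -> ~B): α-rule — add T ~A, F ~B.
        T ((D | ~D) <-> (C | B)): β-rule — branch into T (D | ~D), T (C | B)  //  F (D | ~D), F (C | B).
          branch 1.2.1 (add T (D | ~D), T (C | B)):
            T (D | ~D): β-rule — branch into T D  //  T ~D.
              branch 1.2.1.1 (add T D):
                T (C | B): β-rule — branch into T C  //  T B.
                  branch 1.2.1.1.1 (add T C):
                    ○ open, literals {A=false, B=true, C=true, D=true}.
                  branch 1.2.1.1.2 (add T B):
                    ○ open, literals {A=false, B=true, D=true}.
              branch 1.2.1.2 (add T ~D):
                T (C | B): β-rule — branch into T C  //  T B.
                  branch 1.2.1.2.1 (add T C):
                    ○ open, literals {A=false, B=true, C=true, D=false}.
                  branch 1.2.1.2.2 (add T B):
                    ○ open, literals {A=false, B=true, D=false}.
          branch 1.2.2 (add F (D | ~D), F (C | B)):
            F (D | ~D): α-rule — add F D, F ~D.
            × closes — contains both D and ~D.
  branch 2 (add T C):
    ○ open, literals {A=false, C=true}.
3 branches closed, 7 open.
Each open branch fixes some atoms; the unmentioned ones are free. Counting distinct full assignments: branch {A=false, B=false, C=false, D=true} (none free) contributes 1 new; branch {A=false, B=false, C=false, D=false} (none free) contributes 1 new; branch {A=false, B=true, C=true, D=true} (none free) contributes 1 new; branch {A=false, B=true, D=true} (C) contributes 1 new; branch {A=false, B=true, C=true, D=false} (none free) contributes 1 new; branch {A=false, B=true, D=false} (C) contributes 1 new; branch {A=false, C=true} (B, D) contributes 2 new. Total: 8.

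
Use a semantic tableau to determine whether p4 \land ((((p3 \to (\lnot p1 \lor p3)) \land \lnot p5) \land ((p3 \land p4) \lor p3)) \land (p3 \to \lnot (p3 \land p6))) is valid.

Assume the negation and expand:
Initial set: {\lnot (p4 \land ((((p3 \to (\lnot p1 \lor p3)) \land \lnot p5) \land ((p3 \land p4) \lor p3)) \land (p3 \to \lnot (p3 \land p6))))}.
\lnot (p4 \land ((((p3 \to (\lnot p1 \lor p3)) \land \lnot p5) \land ((p3 \land p4) \lor p3)) \land (p3 \to \lnot (p3 \land p6)))): β-rule — branch into \lnot p4  //  \lnot ((((p3 \to (\lnot p1 \lor p3)) \land \lnot p5) \land ((p3 \land p4) \lor p3)) \land (p3 \to \lnot (p3 \land p6))).
  branch 1 (add \lnot p4):
    ○ open, literals {p4=0}.
  branch 2 (add \lnot ((((p3 \to (\lnot p1 \lor p3)) \land \lnot p5) \land ((p3 \land p4) \lor p3)) \land (p3 \to \lnot (p3 \land p6)))):
    \lnot ((((p3 \to (\lnot p1 \lor p3)) \land \lnot p5) \land ((p3 \land p4) \lor p3)) \land (p3 \to \lnot (p3 \land p6))): β-rule — branch into \lnot (((p3 \to (\lnot p1 \lor p3)) \land \lnot p5) \land ((p3 \land p4) \lor p3))  //  \lnot (p3 \to \lnot (p3 \land p6)).
      branch 2.1 (add \lnot (((p3 \to (\lnot p1 \lor p3)) \land \lnot p5) \land ((p3 \land p4) \lor p3))):
        \lnot (((p3 \to (\lnot p1 \lor p3)) \land \lnot p5) \land ((p3 \land p4) \lor p3)): β-rule — branch into \lnot ((p3 \to (\lnot p1 \lor p3)) \land \lnot p5)  //  \lnot ((p3 \land p4) \lor p3).
          branch 2.1.1 (add \lnot ((p3 \to (\lnot p1 \lor p3)) \land \lnot p5)):
            \lnot ((p3 \to (\lnot p1 \lor p3)) \land \lnot p5): β-rule — branch into \lnot (p3 \to (\lnot p1 \lor p3))  //  \lnot \lnot p5.
              branch 2.1.1.1 (add \lnot (p3 \to (\lnot p1 \lor p3))):
                \lnot (p3 \to (\lnot p1 \lor p3)): α-rule — add p3, \lnot (\lnot p1 \lor p3).
                \lnot (\lnot p1 \lor p3): α-rule — add \lnot \lnot p1, \lnot p3.
                × closes — contains both p3 and \lnot p3.
              branch 2.1.1.2 (add \lnot \lnot p5):
                ○ open, literals {p5=1}.
          branch 2.1.2 (add \lnot ((p3 \land p4) \lor p3)):
            \lnot ((p3 \land p4) \lor p3): α-rule — add \lnot (p3 \land p4), \lnot p3.
            \lnot (p3 \land p4): β-rule — branch into \lnot p3  //  \lnot p4.
              branch 2.1.2.1 (add \lnot p3):
                ○ open, literals {p3=0}.
              branch 2.1.2.2 (add \lnot p4):
                ○ open, literals {p3=0, p4=0}.
      branch 2.2 (add \lnot (p3 \to \lnot (p3 \land p6))):
        \lnot (p3 \to \lnot (p3 \land p6)): α-rule — add p3, \lnot \lnot (p3 \land p6).
        \lnot \lnot (p3 \land p6): α-rule — add p3, p6.
        ○ open, literals {p3=1, p6=1}.
1 branch closed, 5 open.
An open branch gives a countermodel: p4=0 (unmentioned atoms arbitrary); under it the original formula is false.

Not valid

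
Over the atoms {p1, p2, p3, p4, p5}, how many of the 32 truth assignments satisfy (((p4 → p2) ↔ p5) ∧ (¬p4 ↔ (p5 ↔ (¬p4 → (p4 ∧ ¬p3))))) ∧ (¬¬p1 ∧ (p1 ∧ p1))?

Initial set: {((((p4 → p2) ↔ p5) ∧ (¬p4 ↔ (p5 ↔ (¬p4 → (p4 ∧ ¬p3))))) ∧ (¬¬p1 ∧ (p1 ∧ p1)))}.
((((p4 → p2) ↔ p5) ∧ (¬p4 ↔ (p5 ↔ (¬p4 → (p4 ∧ ¬p3))))) ∧ (¬¬p1 ∧ (p1 ∧ p1))): α-rule — add (((p4 → p2) ↔ p5) ∧ (¬p4 ↔ (p5 ↔ (¬p4 → (p4 ∧ ¬p3))))), (¬¬p1 ∧ (p1 ∧ p1)).
(((p4 → p2) ↔ p5) ∧ (¬p4 ↔ (p5 ↔ (¬p4 → (p4 ∧ ¬p3))))): α-rule — add ((p4 → p2) ↔ p5), (¬p4 ↔ (p5 ↔ (¬p4 → (p4 ∧ ¬p3)))).
(¬¬p1 ∧ (p1 ∧ p1)): α-rule — add ¬¬p1, (p1 ∧ p1).
¬¬p1: drop double negation, giving p1.
(p1 ∧ p1): α-rule — add p1, p1.
((p4 → p2) ↔ p5): β-rule — branch into (p4 → p2), p5  //  ¬(p4 → p2), ¬p5.
  branch 1 (add (p4 → p2), p5):
    (¬p4 ↔ (p5 ↔ (¬p4 → (p4 ∧ ¬p3)))): β-rule — branch into ¬p4, (p5 ↔ (¬p4 → (p4 ∧ ¬p3)))  //  ¬¬p4, ¬(p5 ↔ (¬p4 → (p4 ∧ ¬p3))).
      branch 1.1 (add ¬p4, (p5 ↔ (¬p4 → (p4 ∧ ¬p3)))):
        (p4 → p2): β-rule — branch into ¬p4  //  p2.
          branch 1.1.1 (add ¬p4):
            (p5 ↔ (¬p4 → (p4 ∧ ¬p3))): β-rule — branch into p5, (¬p4 → (p4 ∧ ¬p3))  //  ¬p5, ¬(¬p4 → (p4 ∧ ¬p3)).
              branch 1.1.1.1 (add p5, (¬p4 → (p4 ∧ ¬p3))):
                (¬p4 → (p4 ∧ ¬p3)): β-rule — branch into ¬¬p4  //  (p4 ∧ ¬p3).
                  branch 1.1.1.1.1 (add ¬¬p4):
                    × closes — contains both p4 and ¬p4.
                  branch 1.1.1.1.2 (add (p4 ∧ ¬p3)):
                    (p4 ∧ ¬p3): α-rule — add p4, ¬p3.
                    × closes — contains both p4 and ¬p4.
              branch 1.1.1.2 (add ¬p5, ¬(¬p4 → (p4 ∧ ¬p3))):
                × closes — contains both p5 and ¬p5.
          branch 1.1.2 (add p2):
            (p5 ↔ (¬p4 → (p4 ∧ ¬p3))): β-rule — branch into p5, (¬p4 → (p4 ∧ ¬p3))  //  ¬p5, ¬(¬p4 → (p4 ∧ ¬p3)).
              branch 1.1.2.1 (add p5, (¬p4 → (p4 ∧ ¬p3))):
                (¬p4 → (p4 ∧ ¬p3)): β-rule — branch into ¬¬p4  //  (p4 ∧ ¬p3).
                  branch 1.1.2.1.1 (add ¬¬p4):
                    × closes — contains both p4 and ¬p4.
                  branch 1.1.2.1.2 (add (p4 ∧ ¬p3)):
                    (p4 ∧ ¬p3): α-rule — add p4, ¬p3.
                    × closes — contains both p4 and ¬p4.
              branch 1.1.2.2 (add ¬p5, ¬(¬p4 → (p4 ∧ ¬p3))):
                × closes — contains both p5 and ¬p5.
      branch 1.2 (add ¬¬p4, ¬(p5 ↔ (¬p4 → (p4 ∧ ¬p3)))):
        (p4 → p2): β-rule — branch into ¬p4  //  p2.
          branch 1.2.1 (add ¬p4):
            × closes — contains both p4 and ¬p4.
          branch 1.2.2 (add p2):
            ¬(p5 ↔ (¬p4 → (p4 ∧ ¬p3))): β-rule — branch into p5, ¬(¬p4 → (p4 ∧ ¬p3))  //  ¬p5, (¬p4 → (p4 ∧ ¬p3)).
              branch 1.2.2.1 (add p5, ¬(¬p4 → (p4 ∧ ¬p3))):
                ¬(¬p4 → (p4 ∧ ¬p3)): α-rule — add ¬p4, ¬(p4 ∧ ¬p3).
                × closes — contains both p4 and ¬p4.
              branch 1.2.2.2 (add ¬p5, (¬p4 → (p4 ∧ ¬p3))):
                × closes — contains both p5 and ¬p5.
  branch 2 (add ¬(p4 → p2), ¬p5):
    ¬(p4 → p2): α-rule — add p4, ¬p2.
    (¬p4 ↔ (p5 ↔ (¬p4 → (p4 ∧ ¬p3)))): β-rule — branch into ¬p4, (p5 ↔ (¬p4 → (p4 ∧ ¬p3)))  //  ¬¬p4, ¬(p5 ↔ (¬p4 → (p4 ∧ ¬p3))).
      branch 2.1 (add ¬p4, (p5 ↔ (¬p4 → (p4 ∧ ¬p3)))):
        × closes — contains both p4 and ¬p4.
      branch 2.2 (add ¬¬p4, ¬(p5 ↔ (¬p4 → (p4 ∧ ¬p3)))):
        ¬(p5 ↔ (¬p4 → (p4 ∧ ¬p3))): β-rule — branch into p5, ¬(¬p4 → (p4 ∧ ¬p3))  //  ¬p5, (¬p4 → (p4 ∧ ¬p3)).
          branch 2.2.1 (add p5, ¬(¬p4 → (p4 ∧ ¬p3))):
            × closes — contains both p5 and ¬p5.
          branch 2.2.2 (add ¬p5, (¬p4 → (p4 ∧ ¬p3))):
            (¬p4 → (p4 ∧ ¬p3)): β-rule — branch into ¬¬p4  //  (p4 ∧ ¬p3).
              branch 2.2.2.1 (add ¬¬p4):
                ○ open, literals {p1=true, p2=false, p4=true, p5=false}.
              branch 2.2.2.2 (add (p4 ∧ ¬p3)):
                (p4 ∧ ¬p3): α-rule — add p4, ¬p3.
                ○ open, literals {p1=true, p2=false, p3=false, p4=true, p5=false}.
11 branches closed, 2 open.
Each open branch fixes some atoms; the unmentioned ones are free. Counting distinct full assignments: branch {p1=true, p2=false, p4=true, p5=false} (p3) contributes 2 new; branch {p1=true, p2=false, p3=false, p4=true, p5=false} (none free) contributes 0 new. Total: 2.

2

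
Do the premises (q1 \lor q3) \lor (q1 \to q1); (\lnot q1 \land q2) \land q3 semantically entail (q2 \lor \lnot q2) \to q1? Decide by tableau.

No

Initial set: {((q1 \lor q3) \lor (q1 \to q1)); ((\lnot q1 \land q2) \land q3); \lnot ((q2 \lor \lnot q2) \to q1)}.
((\lnot q1 \land q2) \land q3): α-rule — add (\lnot q1 \land q2), q3.
\lnot ((q2 \lor \lnot q2) \to q1): α-rule — add (q2 \lor \lnot q2), \lnot q1.
(\lnot q1 \land q2): α-rule — add \lnot q1, q2.
((q1 \lor q3) \lor (q1 \to q1)): β-rule — branch into (q1 \lor q3)  //  (q1 \to q1).
  branch 1 (add (q1 \lor q3)):
    (q2 \lor \lnot q2): β-rule — branch into q2  //  \lnot q2.
      branch 1.1 (add q2):
        (q1 \lor q3): β-rule — branch into q1  //  q3.
          branch 1.1.1 (add q1):
            × closes — contains both q1 and \lnot q1.
          branch 1.1.2 (add q3):
            ○ open, literals {q1=0, q2=1, q3=1}.
      branch 1.2 (add \lnot q2):
        × closes — contains both q2 and \lnot q2.
  branch 2 (add (q1 \to q1)):
    (q2 \lor \lnot q2): β-rule — branch into q2  //  \lnot q2.
      branch 2.1 (add q2):
        (q1 \to q1): β-rule — branch into \lnot q1  //  q1.
          branch 2.1.1 (add \lnot q1):
            ○ open, literals {q1=0, q2=1, q3=1}.
          branch 2.1.2 (add q1):
            × closes — contains both q1 and \lnot q1.
      branch 2.2 (add \lnot q2):
        × closes — contains both q2 and \lnot q2.
4 branches closed, 2 open.
An open branch gives a countermodel: q1=0, q2=1, q3=1 (unmentioned atoms arbitrary); the premises hold there but the conclusion fails.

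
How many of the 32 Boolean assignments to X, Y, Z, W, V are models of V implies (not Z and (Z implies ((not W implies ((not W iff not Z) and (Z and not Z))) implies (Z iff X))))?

Initial set: {(V implies (not Z and (Z implies ((not W implies ((not W iff not Z) and (Z and not Z))) implies (Z iff X)))))}.
(V implies (not Z and (Z implies ((not W implies ((not W iff not Z) and (Z and not Z))) implies (Z iff X))))): β-rule — branch into not V  //  (not Z and (Z implies ((not W implies ((not W iff not Z) and (Z and not Z))) implies (Z iff X)))).
  branch 1 (add not V):
    ○ open, literals {V=F}.
  branch 2 (add (not Z and (Z implies ((not W implies ((not W iff not Z) and (Z and not Z))) implies (Z iff X))))):
    (not Z and (Z implies ((not W implies ((not W iff not Z) and (Z and not Z))) implies (Z iff X)))): α-rule — add not Z, (Z implies ((not W implies ((not W iff not Z) and (Z and not Z))) implies (Z iff X))).
    (Z implies ((not W implies ((not W iff not Z) and (Z and not Z))) implies (Z iff X))): β-rule — branch into not Z  //  ((not W implies ((not W iff not Z) and (Z and not Z))) implies (Z iff X)).
      branch 2.1 (add not Z):
        ○ open, literals {Z=F}.
      branch 2.2 (add ((not W implies ((not W iff not Z) and (Z and not Z))) implies (Z iff X))):
        ((not W implies ((not W iff not Z) and (Z and not Z))) implies (Z iff X)): β-rule — branch into not (not W implies ((not W iff not Z) and (Z and not Z)))  //  (Z iff X).
          branch 2.2.1 (add not (not W implies ((not W iff not Z) and (Z and not Z)))):
            not (not W implies ((not W iff not Z) and (Z and not Z))): α-rule — add not W, not ((not W iff not Z) and (Z and not Z)).
            not ((not W iff not Z) and (Z and not Z)): β-rule — branch into not (not W iff not Z)  //  not (Z and not Z).
              branch 2.2.1.1 (add not (not W iff not Z)):
                not (not W iff not Z): β-rule — branch into not W, not not Z  //  not not W, not Z.
                  branch 2.2.1.1.1 (add not W, not not Z):
                    × closes — contains both Z and not Z.
                  branch 2.2.1.1.2 (add not not W, not Z):
                    × closes — contains both W and not W.
              branch 2.2.1.2 (add not (Z and not Z)):
                not (Z and not Z): β-rule — branch into not Z  //  not not Z.
                  branch 2.2.1.2.1 (add not Z):
                    ○ open, literals {W=F, Z=F}.
                  branch 2.2.1.2.2 (add not not Z):
                    × closes — contains both Z and not Z.
          branch 2.2.2 (add (Z iff X)):
            (Z iff X): β-rule — branch into Z, X  //  not Z, not X.
              branch 2.2.2.1 (add Z, X):
                × closes — contains both Z and not Z.
              branch 2.2.2.2 (add not Z, not X):
                ○ open, literals {X=F, Z=F}.
4 branches closed, 4 open.
Each open branch fixes some atoms; the unmentioned ones are free. Counting distinct full assignments: branch {V=F} (X, Y, Z, W) contributes 16 new; branch {Z=F} (X, Y, W, V) contributes 8 new; branch {W=F, Z=F} (X, Y, V) contributes 0 new; branch {X=F, Z=F} (Y, W, V) contributes 0 new. Total: 24.

24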